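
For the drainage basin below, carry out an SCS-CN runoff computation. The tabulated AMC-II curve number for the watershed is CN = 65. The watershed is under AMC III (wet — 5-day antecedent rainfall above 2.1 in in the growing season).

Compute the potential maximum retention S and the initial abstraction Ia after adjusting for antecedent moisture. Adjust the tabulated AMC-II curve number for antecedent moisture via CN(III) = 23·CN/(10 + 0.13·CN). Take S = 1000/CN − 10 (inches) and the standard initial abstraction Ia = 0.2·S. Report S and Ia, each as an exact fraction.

S = 700/299 in ≈ 2.341 in; Ia = 140/299 in ≈ 0.468 in

Wet (AMC III): CN(III) = 23·65/(10 + 0.13·65) = 1495/(369/20) = 29900/369 ≈ 81.030
Retention S: 1000/CN − 10 with CN=81.030 → S = 700/299 ≈ 2.341 in
Ia = 0.2·(700/299) = 140/299 in ≈ 0.468 in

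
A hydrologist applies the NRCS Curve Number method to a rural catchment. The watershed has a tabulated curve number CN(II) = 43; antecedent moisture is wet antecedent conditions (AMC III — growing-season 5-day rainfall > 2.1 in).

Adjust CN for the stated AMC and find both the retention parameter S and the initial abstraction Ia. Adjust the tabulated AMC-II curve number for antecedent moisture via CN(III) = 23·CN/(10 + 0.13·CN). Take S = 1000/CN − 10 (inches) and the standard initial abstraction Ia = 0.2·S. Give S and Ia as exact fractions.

Wet (AMC III): CN(III) = 23·43/(10 + 0.13·43) = 989/(1559/100) = 98900/1559 ≈ 63.438
Max retention: S = 1000/(98900/1559) − 10 = 5700/989 in (≈ 5.763 in)
Ia = 0.2S: 0.2·5.763 = 1.153 in (exactly 1140/989)

S = 5700/989 in ≈ 5.763 in; Ia = 1140/989 in ≈ 1.153 in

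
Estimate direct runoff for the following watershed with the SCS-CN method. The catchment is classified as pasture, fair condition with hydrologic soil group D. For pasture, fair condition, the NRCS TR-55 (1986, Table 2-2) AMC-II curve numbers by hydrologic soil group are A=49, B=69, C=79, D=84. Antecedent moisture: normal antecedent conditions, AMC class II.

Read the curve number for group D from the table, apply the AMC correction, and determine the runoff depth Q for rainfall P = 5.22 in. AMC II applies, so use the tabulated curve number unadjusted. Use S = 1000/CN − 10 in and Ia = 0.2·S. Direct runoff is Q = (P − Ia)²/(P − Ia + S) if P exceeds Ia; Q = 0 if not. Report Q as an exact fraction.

NRCS table: pasture, fair condition, soil group D → CN(II) = 84
AMC II — tabulated CN = 84 applies directly.
S = 1000/84 − 10 = 40/21 in ≈ 1.905 in
Ia = 0.2·(40/21) = 8/21 in ≈ 0.381 in
Since P=5.220 > Ia=0.381: effective rainfall P−Ia = 5081/1050 in
Q = (5081/1050)²/((5081/1050) + 40/21) = (25816561/1102500)/(7081/1050) = 25816561/7435050 in ≈ 3.472 in

Q = 25816561/7435050 in ≈ 3.472 in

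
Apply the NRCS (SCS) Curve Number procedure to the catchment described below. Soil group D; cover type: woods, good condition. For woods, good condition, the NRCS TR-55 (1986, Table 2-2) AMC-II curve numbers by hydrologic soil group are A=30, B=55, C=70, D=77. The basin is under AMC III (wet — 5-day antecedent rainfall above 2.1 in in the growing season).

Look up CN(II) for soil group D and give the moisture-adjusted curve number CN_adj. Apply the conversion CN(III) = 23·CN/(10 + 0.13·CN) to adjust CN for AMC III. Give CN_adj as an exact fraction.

NRCS table: woods, good condition, soil group D → CN(II) = 77
CN(III) from CN(II)=77: (23·77)/(10 + 0.13·77) = 7700/87 ≈ 88.506

CN_adj = 7700/87 ≈ 88.506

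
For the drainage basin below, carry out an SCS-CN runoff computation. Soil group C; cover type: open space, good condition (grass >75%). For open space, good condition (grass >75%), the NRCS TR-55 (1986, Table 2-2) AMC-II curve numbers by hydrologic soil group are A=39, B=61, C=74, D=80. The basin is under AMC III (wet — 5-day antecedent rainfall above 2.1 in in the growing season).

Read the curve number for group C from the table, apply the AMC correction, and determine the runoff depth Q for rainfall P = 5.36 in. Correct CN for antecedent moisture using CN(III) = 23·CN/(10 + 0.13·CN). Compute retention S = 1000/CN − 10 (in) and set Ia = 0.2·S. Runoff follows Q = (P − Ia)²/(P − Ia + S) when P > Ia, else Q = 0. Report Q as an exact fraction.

NRCS table: open space, good condition (grass >75%), soil group C → CN(II) = 74
Wet (AMC III): CN(III) = 23·74/(10 + 0.13·74) = 1702/(981/50) = 85100/981 ≈ 86.748
Max retention: S = 1000/(85100/981) − 10 = 1300/851 in (≈ 1.528 in)
Initial abstraction Ia = S/5 = (1300/851)/5 = 260/851 ≈ 0.306 in
Excess rainfall: 5.360 − 0.306 = 5.054 in; P > Ia so Q > 0
Q = (107534/21275)²/((107534/21275) + 1300/851) = (11563561156/452625625)/(140034/21275) = 5781780578/1489611675 in ≈ 3.881 in

Q = 5781780578/1489611675 in ≈ 3.881 in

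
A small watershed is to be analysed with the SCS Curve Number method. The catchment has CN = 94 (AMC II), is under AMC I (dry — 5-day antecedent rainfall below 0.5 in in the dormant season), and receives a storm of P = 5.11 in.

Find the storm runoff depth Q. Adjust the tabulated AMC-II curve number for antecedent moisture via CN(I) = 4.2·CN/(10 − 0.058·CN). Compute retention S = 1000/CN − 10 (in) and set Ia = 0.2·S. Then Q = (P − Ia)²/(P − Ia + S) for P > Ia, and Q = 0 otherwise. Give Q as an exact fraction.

Adjust CN=94 to AMC I: 4.2·94/(10 − 0.058·94) → (1974/5) ÷ (1137/250) = 32900/379 ≈ 86.807
Retention S: 1000/CN − 10 with CN=86.807 → S = 500/329 ≈ 1.520 in
Ia = 0.2·(500/329) = 100/329 in ≈ 0.304 in
P − Ia = 5.110 − 0.304 = 158119/32900 ≈ 4.806 in (> 0, runoff occurs)
Runoff Q = (P−Ia)²/(P−Ia+S) = (4.806)²/(4.806+1.520) = 25001618161/6847115100 ≈ 3.651 in

Q = 25001618161/6847115100 in ≈ 3.651 in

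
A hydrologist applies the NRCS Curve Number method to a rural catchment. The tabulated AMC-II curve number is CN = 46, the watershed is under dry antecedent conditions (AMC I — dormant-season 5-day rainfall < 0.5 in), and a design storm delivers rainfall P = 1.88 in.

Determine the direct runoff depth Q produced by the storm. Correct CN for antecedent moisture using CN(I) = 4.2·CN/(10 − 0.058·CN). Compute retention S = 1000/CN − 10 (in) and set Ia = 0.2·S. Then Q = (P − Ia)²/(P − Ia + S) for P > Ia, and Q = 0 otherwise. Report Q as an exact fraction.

Q = 0 in ≈ 0.000 in

Dry (AMC I): CN(I) = 4.2·46/(10 − 0.058·46) = (966/5)/(1833/250) = 16100/611 ≈ 26.350
S = 1000/(16100/611) − 10 = 4500/161 in ≈ 27.950 in
Ia = 0.2S: 0.2·27.950 = 5.590 in (exactly 900/161)
P = 1.880 ≤ Ia = 5.590 in: entire storm abstracted, Q = 0.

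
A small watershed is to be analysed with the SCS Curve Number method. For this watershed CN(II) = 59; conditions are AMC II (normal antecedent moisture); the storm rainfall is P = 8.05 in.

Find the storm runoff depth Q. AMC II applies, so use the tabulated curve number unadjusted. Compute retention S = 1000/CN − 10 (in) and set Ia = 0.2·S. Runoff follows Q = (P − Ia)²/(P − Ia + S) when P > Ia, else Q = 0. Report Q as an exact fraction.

AMC II — tabulated CN = 59 applies directly.
Retention S: 1000/CN − 10 with CN=59.000 → S = 410/59 ≈ 6.949 in
Initial abstraction Ia = S/5 = (410/59)/5 = 82/59 ≈ 1.390 in
Since P=8.050 > Ia=1.390: effective rainfall P−Ia = 7859/1180 in
Runoff Q = (P−Ia)²/(P−Ia+S) = (6.660)²/(6.660+6.949) = 61763881/18949620 ≈ 3.259 in

Q = 61763881/18949620 in ≈ 3.259 in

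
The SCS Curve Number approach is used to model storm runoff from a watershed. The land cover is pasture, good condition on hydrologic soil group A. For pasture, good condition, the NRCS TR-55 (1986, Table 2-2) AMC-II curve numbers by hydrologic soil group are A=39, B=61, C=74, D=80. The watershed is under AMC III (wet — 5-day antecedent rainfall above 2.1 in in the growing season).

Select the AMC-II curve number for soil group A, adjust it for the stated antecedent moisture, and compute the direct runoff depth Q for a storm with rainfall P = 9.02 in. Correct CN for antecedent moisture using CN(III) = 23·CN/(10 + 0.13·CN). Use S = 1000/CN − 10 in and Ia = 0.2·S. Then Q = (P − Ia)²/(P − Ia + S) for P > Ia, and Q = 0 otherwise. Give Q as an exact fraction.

NRCS table: pasture, good condition, soil group A → CN(II) = 39
Wet (AMC III): CN(III) = 23·39/(10 + 0.13·39) = 897/(1507/100) = 89700/1507 ≈ 59.522
Retention S: 1000/CN − 10 with CN=59.522 → S = 6100/897 ≈ 6.800 in
Ia = 0.2·(6100/897) = 1220/897 in ≈ 1.360 in
Excess rainfall: 9.020 − 1.360 = 7.660 in; P > Ia so Q > 0
Q: (343547/44850)² ÷ (648547/44850) = 118024541209/29087332950 in (≈ 4.058 in)

Q = 118024541209/29087332950 in ≈ 4.058 in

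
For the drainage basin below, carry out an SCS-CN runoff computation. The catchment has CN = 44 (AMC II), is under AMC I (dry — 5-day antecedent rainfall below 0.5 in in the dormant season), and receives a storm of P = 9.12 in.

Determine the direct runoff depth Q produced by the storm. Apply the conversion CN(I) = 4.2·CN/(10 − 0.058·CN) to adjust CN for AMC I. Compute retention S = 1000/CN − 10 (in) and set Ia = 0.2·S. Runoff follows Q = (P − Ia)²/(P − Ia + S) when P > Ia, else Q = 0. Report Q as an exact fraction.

Q = 1592644/5676825 in ≈ 0.281 in

CN(I) from CN(II)=44: (4.2·44)/(10 − 0.058·44) = 3300/133 ≈ 24.812
Retention S: 1000/CN − 10 with CN=24.812 → S = 1000/33 ≈ 30.303 in
Initial abstraction Ia = S/5 = (1000/33)/5 = 200/33 ≈ 6.061 in
P − Ia = 9.120 − 6.061 = 2524/825 ≈ 3.059 in (> 0, runoff occurs)
Q = (2524/825)²/((2524/825) + 1000/33) = (6370576/680625)/(27524/825) = 1592644/5676825 in ≈ 0.281 in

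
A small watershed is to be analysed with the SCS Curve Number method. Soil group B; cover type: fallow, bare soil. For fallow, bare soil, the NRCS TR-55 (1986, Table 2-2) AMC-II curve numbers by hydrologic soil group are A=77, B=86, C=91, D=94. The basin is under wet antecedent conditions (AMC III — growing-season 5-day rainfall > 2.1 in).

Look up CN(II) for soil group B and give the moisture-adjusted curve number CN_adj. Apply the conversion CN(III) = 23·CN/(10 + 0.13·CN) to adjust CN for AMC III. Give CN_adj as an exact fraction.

NRCS table: fallow, bare soil, soil group B → CN(II) = 86
Adjust CN=86 to AMC III: 23·86/(10 + 0.13·86) → 1978 ÷ (1059/50) = 98900/1059 ≈ 93.390

CN_adj = 98900/1059 ≈ 93.390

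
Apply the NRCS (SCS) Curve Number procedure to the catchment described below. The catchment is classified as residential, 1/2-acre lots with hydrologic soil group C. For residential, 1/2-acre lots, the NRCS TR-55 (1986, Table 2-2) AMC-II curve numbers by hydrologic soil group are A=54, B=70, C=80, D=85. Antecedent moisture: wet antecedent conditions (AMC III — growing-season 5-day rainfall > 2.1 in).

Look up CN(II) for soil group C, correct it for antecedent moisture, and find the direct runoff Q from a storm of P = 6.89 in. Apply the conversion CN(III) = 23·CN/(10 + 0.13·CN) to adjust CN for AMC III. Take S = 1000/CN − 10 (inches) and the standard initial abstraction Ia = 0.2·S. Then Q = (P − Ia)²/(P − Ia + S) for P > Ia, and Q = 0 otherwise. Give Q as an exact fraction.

Q = 235530409/41048100 in ≈ 5.738 in

NRCS table: residential, 1/2-acre lots, soil group C → CN(II) = 80
Wet (AMC III): CN(III) = 23·80/(10 + 0.13·80) = 1840/(102/5) = 4600/51 ≈ 90.196
S = 1000/(4600/51) − 10 = 25/23 in ≈ 1.087 in
Ia = 0.2·(25/23) = 5/23 in ≈ 0.217 in
P − Ia = 6.890 − 0.217 = 15347/2300 ≈ 6.673 in (> 0, runoff occurs)
Q = (15347/2300)²/((15347/2300) + 25/23) = (235530409/5290000)/(17847/2300) = 235530409/41048100 in ≈ 5.738 in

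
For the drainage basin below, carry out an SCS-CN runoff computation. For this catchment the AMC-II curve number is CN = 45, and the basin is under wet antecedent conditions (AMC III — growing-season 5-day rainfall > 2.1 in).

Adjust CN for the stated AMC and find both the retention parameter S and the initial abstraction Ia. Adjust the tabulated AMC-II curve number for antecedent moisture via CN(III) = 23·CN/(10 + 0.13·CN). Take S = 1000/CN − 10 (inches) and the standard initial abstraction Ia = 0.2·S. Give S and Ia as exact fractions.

Adjust CN=45 to AMC III: 23·45/(10 + 0.13·45) → 1035 ÷ (317/20) = 20700/317 ≈ 65.300
Max retention: S = 1000/(20700/317) − 10 = 1100/207 in (≈ 5.314 in)
Initial abstraction Ia = S/5 = (1100/207)/5 = 220/207 ≈ 1.063 in

S = 1100/207 in ≈ 5.314 in; Ia = 220/207 in ≈ 1.063 in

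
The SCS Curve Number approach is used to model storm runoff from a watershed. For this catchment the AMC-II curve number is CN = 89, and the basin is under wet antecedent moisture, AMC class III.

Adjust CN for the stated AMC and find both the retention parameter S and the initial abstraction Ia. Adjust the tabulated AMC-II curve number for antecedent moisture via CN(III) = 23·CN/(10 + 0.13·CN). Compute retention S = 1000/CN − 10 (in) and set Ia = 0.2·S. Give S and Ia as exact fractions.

S = 1100/2047 in ≈ 0.537 in; Ia = 220/2047 in ≈ 0.107 in

Adjust CN=89 to AMC III: 23·89/(10 + 0.13·89) → 2047 ÷ (2157/100) = 204700/2157 ≈ 94.900
S = 1000/(204700/2157) − 10 = 1100/2047 in ≈ 0.537 in
Initial abstraction Ia = S/5 = (1100/2047)/5 = 220/2047 ≈ 0.107 in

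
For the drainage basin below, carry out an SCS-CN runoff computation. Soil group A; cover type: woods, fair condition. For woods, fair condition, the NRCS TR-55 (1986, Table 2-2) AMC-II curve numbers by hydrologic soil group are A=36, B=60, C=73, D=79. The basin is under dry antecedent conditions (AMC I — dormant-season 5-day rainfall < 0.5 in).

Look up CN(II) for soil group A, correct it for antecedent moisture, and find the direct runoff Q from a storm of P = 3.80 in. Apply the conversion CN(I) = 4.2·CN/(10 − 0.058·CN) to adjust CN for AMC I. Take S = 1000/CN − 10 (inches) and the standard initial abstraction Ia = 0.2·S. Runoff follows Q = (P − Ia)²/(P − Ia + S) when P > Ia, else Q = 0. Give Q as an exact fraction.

Q = 0 in ≈ 0.000 in

NRCS table: woods, fair condition, soil group A → CN(II) = 36
Adjust CN=36 to AMC I: 4.2·36/(10 − 0.058·36) → (756/5) ÷ (989/125) = 18900/989 ≈ 19.110
Max retention: S = 1000/(18900/989) − 10 = 8000/189 in (≈ 42.328 in)
Ia = 0.2S: 0.2·42.328 = 8.466 in (exactly 1600/189)
P = 3.800 ≤ Ia = 8.466 in: entire storm abstracted, Q = 0.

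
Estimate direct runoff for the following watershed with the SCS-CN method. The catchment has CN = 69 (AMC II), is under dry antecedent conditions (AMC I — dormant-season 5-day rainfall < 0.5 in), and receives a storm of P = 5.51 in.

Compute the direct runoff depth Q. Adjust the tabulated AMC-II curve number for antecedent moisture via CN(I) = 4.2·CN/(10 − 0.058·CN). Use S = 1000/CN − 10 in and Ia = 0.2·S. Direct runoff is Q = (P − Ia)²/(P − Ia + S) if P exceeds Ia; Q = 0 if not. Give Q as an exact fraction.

Q = 238533583201/295364015100 in ≈ 0.808 in

CN(I) from CN(II)=69: (4.2·69)/(10 − 0.058·69) = 144900/2999 ≈ 48.316
Max retention: S = 1000/(144900/2999) − 10 = 15500/1449 in (≈ 10.697 in)
Ia = 0.2·(15500/1449) = 3100/1449 in ≈ 2.139 in
P − Ia = 5.510 − 2.139 = 488399/144900 ≈ 3.371 in (> 0, runoff occurs)
Q = (488399/144900)²/((488399/144900) + 15500/1449) = (238533583201/20996010000)/(2038399/144900) = 238533583201/295364015100 in ≈ 0.808 in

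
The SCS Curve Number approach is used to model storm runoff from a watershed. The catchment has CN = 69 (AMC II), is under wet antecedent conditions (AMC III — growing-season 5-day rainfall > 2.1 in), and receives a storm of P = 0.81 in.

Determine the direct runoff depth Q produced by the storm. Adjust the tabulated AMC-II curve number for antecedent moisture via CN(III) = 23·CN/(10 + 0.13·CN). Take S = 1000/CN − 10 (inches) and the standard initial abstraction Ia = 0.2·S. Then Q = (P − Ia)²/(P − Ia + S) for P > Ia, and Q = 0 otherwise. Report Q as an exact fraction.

Q = 4428503209/59758008900 in ≈ 0.074 in

Wet (AMC III): CN(III) = 23·69/(10 + 0.13·69) = 1587/(1897/100) = 158700/1897 ≈ 83.658
S = 1000/(158700/1897) − 10 = 3100/1587 in ≈ 1.953 in
Ia = 0.2S: 0.2·1.953 = 0.391 in (exactly 620/1587)
Excess rainfall: 0.810 − 0.391 = 0.419 in; P > Ia so Q > 0
Q = (66547/158700)²/((66547/158700) + 3100/1587) = (4428503209/25185690000)/(376547/158700) = 4428503209/59758008900 in ≈ 0.074 in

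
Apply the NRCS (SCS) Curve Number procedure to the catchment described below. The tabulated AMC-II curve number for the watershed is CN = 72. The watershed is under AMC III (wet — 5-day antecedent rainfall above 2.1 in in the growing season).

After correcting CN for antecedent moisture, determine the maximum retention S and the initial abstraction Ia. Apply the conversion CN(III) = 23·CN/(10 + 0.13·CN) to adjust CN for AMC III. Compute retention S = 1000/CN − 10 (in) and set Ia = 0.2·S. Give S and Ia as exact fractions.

S = 350/207 in ≈ 1.691 in; Ia = 70/207 in ≈ 0.338 in

Wet (AMC III): CN(III) = 23·72/(10 + 0.13·72) = 1656/(484/25) = 10350/121 ≈ 85.537
S = 1000/(10350/121) − 10 = 350/207 in ≈ 1.691 in
Ia = 0.2·(350/207) = 70/207 in ≈ 0.338 in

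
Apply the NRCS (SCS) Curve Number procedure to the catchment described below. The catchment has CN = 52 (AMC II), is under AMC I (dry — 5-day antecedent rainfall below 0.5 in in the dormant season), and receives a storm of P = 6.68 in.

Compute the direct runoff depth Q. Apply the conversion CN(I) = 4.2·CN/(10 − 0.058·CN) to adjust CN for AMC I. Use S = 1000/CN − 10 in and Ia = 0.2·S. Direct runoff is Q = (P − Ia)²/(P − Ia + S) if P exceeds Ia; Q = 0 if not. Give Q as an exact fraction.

Q = 27008809/125573175 in ≈ 0.215 in

Dry (AMC I): CN(I) = 4.2·52/(10 − 0.058·52) = (1092/5)/(873/125) = 9100/291 ≈ 31.271
Retention S: 1000/CN − 10 with CN=31.271 → S = 2000/91 ≈ 21.978 in
Initial abstraction Ia = S/5 = (2000/91)/5 = 400/91 ≈ 4.396 in
Since P=6.680 > Ia=4.396: effective rainfall P−Ia = 5197/2275 in
Runoff Q = (P−Ia)²/(P−Ia+S) = (2.284)²/(2.284+21.978) = 27008809/125573175 ≈ 0.215 in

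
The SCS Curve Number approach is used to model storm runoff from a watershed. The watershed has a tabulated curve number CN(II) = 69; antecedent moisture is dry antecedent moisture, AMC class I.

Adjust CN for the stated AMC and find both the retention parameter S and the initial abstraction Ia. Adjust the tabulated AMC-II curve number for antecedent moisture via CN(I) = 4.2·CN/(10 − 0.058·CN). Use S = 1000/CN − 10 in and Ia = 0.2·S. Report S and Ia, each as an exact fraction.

S = 15500/1449 in ≈ 10.697 in; Ia = 3100/1449 in ≈ 2.139 in

Dry (AMC I): CN(I) = 4.2·69/(10 − 0.058·69) = (1449/5)/(2999/500) = 144900/2999 ≈ 48.316
Retention S: 1000/CN − 10 with CN=48.316 → S = 15500/1449 ≈ 10.697 in
Ia = 0.2·(15500/1449) = 3100/1449 in ≈ 2.139 in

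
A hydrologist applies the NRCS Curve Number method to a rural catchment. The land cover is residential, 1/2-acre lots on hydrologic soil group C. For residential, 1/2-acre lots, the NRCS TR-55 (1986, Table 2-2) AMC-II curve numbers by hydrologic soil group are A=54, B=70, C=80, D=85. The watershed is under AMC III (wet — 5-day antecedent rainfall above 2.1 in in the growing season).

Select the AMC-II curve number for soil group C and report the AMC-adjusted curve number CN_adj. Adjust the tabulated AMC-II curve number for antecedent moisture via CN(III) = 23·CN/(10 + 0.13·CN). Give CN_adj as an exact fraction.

CN_adj = 4600/51 ≈ 90.196

NRCS table: residential, 1/2-acre lots, soil group C → CN(II) = 80
CN(III) from CN(II)=80: (23·80)/(10 + 0.13·80) = 4600/51 ≈ 90.196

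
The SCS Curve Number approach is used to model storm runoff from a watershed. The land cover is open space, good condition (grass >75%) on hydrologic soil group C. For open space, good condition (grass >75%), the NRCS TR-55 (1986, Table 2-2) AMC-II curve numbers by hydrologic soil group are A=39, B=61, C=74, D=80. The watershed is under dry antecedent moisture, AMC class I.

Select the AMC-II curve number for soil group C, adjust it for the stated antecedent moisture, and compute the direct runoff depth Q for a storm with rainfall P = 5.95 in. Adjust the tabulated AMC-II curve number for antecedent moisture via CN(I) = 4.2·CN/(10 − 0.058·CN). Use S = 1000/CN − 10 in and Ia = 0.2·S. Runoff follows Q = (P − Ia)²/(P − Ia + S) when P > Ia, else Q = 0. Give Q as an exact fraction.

NRCS table: open space, good condition (grass >75%), soil group C → CN(II) = 74
Adjust CN=74 to AMC I: 4.2·74/(10 − 0.058·74) → (1554/5) ÷ (1427/250) = 77700/1427 ≈ 54.450
S = 1000/(77700/1427) − 10 = 6500/777 in ≈ 8.366 in
Ia = 0.2·(6500/777) = 1300/777 in ≈ 1.673 in
Excess rainfall: 5.950 − 1.673 = 4.277 in; P > Ia so Q > 0
Runoff Q = (P−Ia)²/(P−Ia+S) = (4.277)²/(4.277+8.366) = 4417330369/3053035020 ≈ 1.447 in

Q = 4417330369/3053035020 in ≈ 1.447 in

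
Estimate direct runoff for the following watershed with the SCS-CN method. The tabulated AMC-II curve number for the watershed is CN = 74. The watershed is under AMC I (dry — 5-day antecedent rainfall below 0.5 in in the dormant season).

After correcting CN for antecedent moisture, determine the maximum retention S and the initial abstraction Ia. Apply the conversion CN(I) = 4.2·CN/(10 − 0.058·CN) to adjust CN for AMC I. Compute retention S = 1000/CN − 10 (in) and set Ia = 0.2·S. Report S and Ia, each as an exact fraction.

S = 6500/777 in ≈ 8.366 in; Ia = 1300/777 in ≈ 1.673 in

Adjust CN=74 to AMC I: 4.2·74/(10 − 0.058·74) → (1554/5) ÷ (1427/250) = 77700/1427 ≈ 54.450
S = 1000/(77700/1427) − 10 = 6500/777 in ≈ 8.366 in
Ia = 0.2·(6500/777) = 1300/777 in ≈ 1.673 in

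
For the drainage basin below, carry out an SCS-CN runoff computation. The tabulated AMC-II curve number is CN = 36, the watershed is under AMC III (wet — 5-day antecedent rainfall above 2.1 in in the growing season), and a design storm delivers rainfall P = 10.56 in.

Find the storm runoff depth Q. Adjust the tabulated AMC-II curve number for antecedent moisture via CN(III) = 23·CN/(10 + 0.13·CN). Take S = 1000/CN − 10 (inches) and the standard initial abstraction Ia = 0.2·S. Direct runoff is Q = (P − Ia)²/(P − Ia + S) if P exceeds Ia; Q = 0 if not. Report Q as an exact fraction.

Q = 272004488/56050425 in ≈ 4.853 in

Wet (AMC III): CN(III) = 23·36/(10 + 0.13·36) = 828/(367/25) = 20700/367 ≈ 56.403
S = 1000/(20700/367) − 10 = 1600/207 in ≈ 7.729 in
Initial abstraction Ia = S/5 = (1600/207)/5 = 320/207 ≈ 1.546 in
P − Ia = 10.560 − 1.546 = 46648/5175 ≈ 9.014 in (> 0, runoff occurs)
Q: (46648/5175)² ÷ (86648/5175) = 272004488/56050425 in (≈ 4.853 in)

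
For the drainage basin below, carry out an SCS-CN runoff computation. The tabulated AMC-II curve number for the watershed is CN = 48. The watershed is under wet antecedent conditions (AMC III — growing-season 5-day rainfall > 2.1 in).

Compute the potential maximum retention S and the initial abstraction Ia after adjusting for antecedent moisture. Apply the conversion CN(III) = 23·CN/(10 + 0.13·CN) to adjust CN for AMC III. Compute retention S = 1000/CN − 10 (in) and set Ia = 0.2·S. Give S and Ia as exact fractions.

S = 325/69 in ≈ 4.710 in; Ia = 65/69 in ≈ 0.942 in

CN(III) from CN(II)=48: (23·48)/(10 + 0.13·48) = 13800/203 ≈ 67.980
Max retention: S = 1000/(13800/203) − 10 = 325/69 in (≈ 4.710 in)
Ia = 0.2·(325/69) = 65/69 in ≈ 0.942 in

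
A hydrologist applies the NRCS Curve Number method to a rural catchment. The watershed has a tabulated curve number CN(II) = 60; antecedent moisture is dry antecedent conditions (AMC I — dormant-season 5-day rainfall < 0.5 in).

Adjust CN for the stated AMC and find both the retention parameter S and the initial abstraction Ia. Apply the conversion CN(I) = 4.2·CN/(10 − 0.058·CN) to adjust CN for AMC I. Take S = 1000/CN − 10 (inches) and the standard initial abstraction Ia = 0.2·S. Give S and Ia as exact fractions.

S = 1000/63 in ≈ 15.873 in; Ia = 200/63 in ≈ 3.175 in

Adjust CN=60 to AMC I: 4.2·60/(10 − 0.058·60) → 252 ÷ (163/25) = 6300/163 ≈ 38.650
Retention S: 1000/CN − 10 with CN=38.650 → S = 1000/63 ≈ 15.873 in
Ia = 0.2·(1000/63) = 200/63 in ≈ 3.175 in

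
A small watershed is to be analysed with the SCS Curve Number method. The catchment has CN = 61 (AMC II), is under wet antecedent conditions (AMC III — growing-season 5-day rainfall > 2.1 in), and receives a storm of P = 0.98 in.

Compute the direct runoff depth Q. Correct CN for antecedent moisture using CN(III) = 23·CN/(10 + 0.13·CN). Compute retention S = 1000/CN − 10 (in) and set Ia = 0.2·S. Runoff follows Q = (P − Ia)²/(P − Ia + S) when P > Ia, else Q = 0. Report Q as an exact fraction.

Wet (AMC III): CN(III) = 23·61/(10 + 0.13·61) = 1403/(1793/100) = 140300/1793 ≈ 78.249
Retention S: 1000/CN − 10 with CN=78.249 → S = 3900/1403 ≈ 2.780 in
Ia = 0.2S: 0.2·2.780 = 0.556 in (exactly 780/1403)
P − Ia = 0.980 − 0.556 = 29747/70150 ≈ 0.424 in (> 0, runoff occurs)
Runoff Q = (P−Ia)²/(P−Ia+S) = (0.424)²/(0.424+2.780) = 884884009/15766002050 ≈ 0.056 in

Q = 884884009/15766002050 in ≈ 0.056 in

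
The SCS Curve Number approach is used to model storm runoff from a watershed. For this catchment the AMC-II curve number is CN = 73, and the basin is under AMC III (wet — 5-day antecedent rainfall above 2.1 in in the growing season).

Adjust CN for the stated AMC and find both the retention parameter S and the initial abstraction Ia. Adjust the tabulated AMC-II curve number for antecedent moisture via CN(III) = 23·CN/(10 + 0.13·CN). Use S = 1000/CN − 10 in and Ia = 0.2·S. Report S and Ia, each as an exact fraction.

S = 2700/1679 in ≈ 1.608 in; Ia = 540/1679 in ≈ 0.322 in

CN(III) from CN(II)=73: (23·73)/(10 + 0.13·73) = 167900/1949 ≈ 86.147
S = 1000/(167900/1949) − 10 = 2700/1679 in ≈ 1.608 in
Ia = 0.2S: 0.2·1.608 = 0.322 in (exactly 540/1679)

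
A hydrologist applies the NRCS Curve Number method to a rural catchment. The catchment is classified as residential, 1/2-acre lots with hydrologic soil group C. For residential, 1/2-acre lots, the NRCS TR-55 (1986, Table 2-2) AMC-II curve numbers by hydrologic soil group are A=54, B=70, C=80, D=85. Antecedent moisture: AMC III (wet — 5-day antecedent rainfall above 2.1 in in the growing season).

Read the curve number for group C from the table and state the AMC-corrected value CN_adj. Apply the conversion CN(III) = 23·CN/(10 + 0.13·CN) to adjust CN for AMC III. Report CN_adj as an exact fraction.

NRCS table: residential, 1/2-acre lots, soil group C → CN(II) = 80
Wet (AMC III): CN(III) = 23·80/(10 + 0.13·80) = 1840/(102/5) = 4600/51 ≈ 90.196

CN_adj = 4600/51 ≈ 90.196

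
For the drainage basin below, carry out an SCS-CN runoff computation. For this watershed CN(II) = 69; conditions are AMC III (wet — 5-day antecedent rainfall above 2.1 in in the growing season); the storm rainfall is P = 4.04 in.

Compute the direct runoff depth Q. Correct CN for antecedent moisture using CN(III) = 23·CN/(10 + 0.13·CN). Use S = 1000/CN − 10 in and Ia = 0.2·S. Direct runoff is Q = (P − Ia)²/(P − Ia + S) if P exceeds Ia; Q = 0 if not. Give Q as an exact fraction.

CN(III) from CN(II)=69: (23·69)/(10 + 0.13·69) = 158700/1897 ≈ 83.658
Retention S: 1000/CN − 10 with CN=83.658 → S = 3100/1587 ≈ 1.953 in
Initial abstraction Ia = S/5 = (3100/1587)/5 = 620/1587 ≈ 0.391 in
P − Ia = 4.040 − 0.391 = 144787/39675 ≈ 3.649 in (> 0, runoff occurs)
Q = (144787/39675)²/((144787/39675) + 3100/1587) = (20963275369/1574105625)/(222287/39675) = 20963275369/8819236725 in ≈ 2.377 in

Q = 20963275369/8819236725 in ≈ 2.377 in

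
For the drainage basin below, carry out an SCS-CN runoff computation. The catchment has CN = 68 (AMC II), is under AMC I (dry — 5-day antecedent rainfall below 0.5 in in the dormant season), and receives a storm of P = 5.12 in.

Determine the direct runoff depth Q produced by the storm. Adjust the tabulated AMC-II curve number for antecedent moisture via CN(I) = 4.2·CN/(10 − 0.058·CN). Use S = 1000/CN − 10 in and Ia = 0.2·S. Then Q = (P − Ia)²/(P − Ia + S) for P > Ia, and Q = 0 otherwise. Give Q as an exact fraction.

Q = 2579236/4382175 in ≈ 0.589 in

Dry (AMC I): CN(I) = 4.2·68/(10 − 0.058·68) = (1428/5)/(757/125) = 35700/757 ≈ 47.160
Max retention: S = 1000/(35700/757) − 10 = 4000/357 in (≈ 11.204 in)
Ia = 0.2S: 0.2·11.204 = 2.241 in (exactly 800/357)
P − Ia = 5.120 − 2.241 = 25696/8925 ≈ 2.879 in (> 0, runoff occurs)
Q: (25696/8925)² ÷ (125696/8925) = 2579236/4382175 in (≈ 0.589 in)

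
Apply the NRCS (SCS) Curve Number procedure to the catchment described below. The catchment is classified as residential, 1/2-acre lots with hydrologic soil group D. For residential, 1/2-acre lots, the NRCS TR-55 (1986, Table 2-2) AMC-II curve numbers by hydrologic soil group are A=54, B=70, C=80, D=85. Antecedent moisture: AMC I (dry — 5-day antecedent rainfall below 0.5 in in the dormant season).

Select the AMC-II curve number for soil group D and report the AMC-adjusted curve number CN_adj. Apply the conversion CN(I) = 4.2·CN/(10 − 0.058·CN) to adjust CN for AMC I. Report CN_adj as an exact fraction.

NRCS table: residential, 1/2-acre lots, soil group D → CN(II) = 85
Dry (AMC I): CN(I) = 4.2·85/(10 − 0.058·85) = 357/(507/100) = 11900/169 ≈ 70.414

CN_adj = 11900/169 ≈ 70.414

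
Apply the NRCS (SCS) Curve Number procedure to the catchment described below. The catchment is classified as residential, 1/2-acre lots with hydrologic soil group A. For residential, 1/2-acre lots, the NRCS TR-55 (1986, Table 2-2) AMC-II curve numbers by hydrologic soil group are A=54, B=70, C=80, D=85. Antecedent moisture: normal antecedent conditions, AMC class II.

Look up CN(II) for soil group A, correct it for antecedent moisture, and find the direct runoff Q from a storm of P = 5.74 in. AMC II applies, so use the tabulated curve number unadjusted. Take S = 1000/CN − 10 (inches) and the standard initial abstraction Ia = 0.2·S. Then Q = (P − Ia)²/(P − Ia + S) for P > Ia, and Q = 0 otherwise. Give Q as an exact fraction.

Q = 29691601/22881150 in ≈ 1.298 in

NRCS table: residential, 1/2-acre lots, soil group A → CN(II) = 54
AMC II — tabulated CN = 54 applies directly.
S = 1000/54 − 10 = 230/27 in ≈ 8.519 in
Ia = 0.2·(230/27) = 46/27 in ≈ 1.704 in
Excess rainfall: 5.740 − 1.704 = 4.036 in; P > Ia so Q > 0
Q: (5449/1350)² ÷ (16949/1350) = 29691601/22881150 in (≈ 1.298 in)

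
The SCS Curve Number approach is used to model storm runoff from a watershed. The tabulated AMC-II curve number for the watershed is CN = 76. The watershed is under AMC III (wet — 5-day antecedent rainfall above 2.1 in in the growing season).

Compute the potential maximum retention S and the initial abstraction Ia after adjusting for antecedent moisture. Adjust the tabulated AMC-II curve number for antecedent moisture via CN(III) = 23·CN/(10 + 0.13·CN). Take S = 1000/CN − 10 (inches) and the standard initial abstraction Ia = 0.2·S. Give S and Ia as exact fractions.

CN(III) from CN(II)=76: (23·76)/(10 + 0.13·76) = 43700/497 ≈ 87.928
Max retention: S = 1000/(43700/497) − 10 = 600/437 in (≈ 1.373 in)
Ia = 0.2·(600/437) = 120/437 in ≈ 0.275 in

S = 600/437 in ≈ 1.373 in; Ia = 120/437 in ≈ 0.275 in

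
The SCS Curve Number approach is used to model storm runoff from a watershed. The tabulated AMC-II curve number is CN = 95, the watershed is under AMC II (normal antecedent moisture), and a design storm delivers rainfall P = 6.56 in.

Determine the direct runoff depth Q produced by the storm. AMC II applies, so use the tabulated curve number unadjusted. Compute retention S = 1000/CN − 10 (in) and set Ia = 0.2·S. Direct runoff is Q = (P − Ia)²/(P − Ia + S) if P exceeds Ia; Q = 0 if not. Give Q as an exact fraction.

AMC II — tabulated CN = 95 applies directly.
Retention S: 1000/CN − 10 with CN=95.000 → S = 10/19 ≈ 0.526 in
Ia = 0.2S: 0.2·0.526 = 0.105 in (exactly 2/19)
Since P=6.560 > Ia=0.105: effective rainfall P−Ia = 3066/475 in
Runoff Q = (P−Ia)²/(P−Ia+S) = (6.455)²/(6.455+0.526) = 2350089/393775 ≈ 5.968 in

Q = 2350089/393775 in ≈ 5.968 in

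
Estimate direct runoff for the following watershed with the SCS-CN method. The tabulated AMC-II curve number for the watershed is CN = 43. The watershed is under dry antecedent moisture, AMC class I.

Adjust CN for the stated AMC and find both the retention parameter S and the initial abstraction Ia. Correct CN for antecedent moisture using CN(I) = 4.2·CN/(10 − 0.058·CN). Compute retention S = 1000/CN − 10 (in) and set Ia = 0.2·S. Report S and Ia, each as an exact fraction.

S = 9500/301 in ≈ 31.561 in; Ia = 1900/301 in ≈ 6.312 in

CN(I) from CN(II)=43: (4.2·43)/(10 − 0.058·43) = 30100/1251 ≈ 24.061
Retention S: 1000/CN − 10 with CN=24.061 → S = 9500/301 ≈ 31.561 in
Ia = 0.2S: 0.2·31.561 = 6.312 in (exactly 1900/301)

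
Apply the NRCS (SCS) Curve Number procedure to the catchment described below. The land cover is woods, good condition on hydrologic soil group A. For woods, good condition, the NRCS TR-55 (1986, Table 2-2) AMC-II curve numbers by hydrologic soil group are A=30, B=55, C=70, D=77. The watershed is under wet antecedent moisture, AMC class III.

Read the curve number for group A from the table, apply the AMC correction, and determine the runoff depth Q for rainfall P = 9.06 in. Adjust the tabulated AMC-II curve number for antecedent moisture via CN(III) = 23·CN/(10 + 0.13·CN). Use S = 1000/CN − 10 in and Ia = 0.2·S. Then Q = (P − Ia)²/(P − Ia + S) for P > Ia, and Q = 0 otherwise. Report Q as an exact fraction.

NRCS table: woods, good condition, soil group A → CN(II) = 30
CN(III) from CN(II)=30: (23·30)/(10 + 0.13·30) = 6900/139 ≈ 49.640
Max retention: S = 1000/(6900/139) − 10 = 700/69 in (≈ 10.145 in)
Ia = 0.2·(700/69) = 140/69 in ≈ 2.029 in
Since P=9.060 > Ia=2.029: effective rainfall P−Ia = 24257/3450 in
Q = (24257/3450)²/((24257/3450) + 700/69) = (588402049/11902500)/(59257/3450) = 588402049/204436650 in ≈ 2.878 in

Q = 588402049/204436650 in ≈ 2.878 in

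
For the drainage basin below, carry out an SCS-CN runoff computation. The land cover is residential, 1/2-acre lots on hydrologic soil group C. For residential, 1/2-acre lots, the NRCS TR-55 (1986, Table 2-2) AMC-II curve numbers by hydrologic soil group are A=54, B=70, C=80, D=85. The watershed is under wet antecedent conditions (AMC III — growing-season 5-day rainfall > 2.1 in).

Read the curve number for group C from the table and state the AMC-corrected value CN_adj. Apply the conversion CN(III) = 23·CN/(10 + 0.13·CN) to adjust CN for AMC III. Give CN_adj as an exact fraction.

NRCS table: residential, 1/2-acre lots, soil group C → CN(II) = 80
Adjust CN=80 to AMC III: 23·80/(10 + 0.13·80) → 1840 ÷ (102/5) = 4600/51 ≈ 90.196

CN_adj = 4600/51 ≈ 90.196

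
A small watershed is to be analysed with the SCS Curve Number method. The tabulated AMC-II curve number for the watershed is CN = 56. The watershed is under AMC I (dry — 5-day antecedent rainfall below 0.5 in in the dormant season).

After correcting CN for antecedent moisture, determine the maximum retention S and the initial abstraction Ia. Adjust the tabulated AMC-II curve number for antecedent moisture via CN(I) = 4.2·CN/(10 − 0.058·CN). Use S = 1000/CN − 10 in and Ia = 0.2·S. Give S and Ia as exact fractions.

S = 2750/147 in ≈ 18.707 in; Ia = 550/147 in ≈ 3.741 in

Dry (AMC I): CN(I) = 4.2·56/(10 − 0.058·56) = (1176/5)/(844/125) = 7350/211 ≈ 34.834
Max retention: S = 1000/(7350/211) − 10 = 2750/147 in (≈ 18.707 in)
Ia = 0.2S: 0.2·18.707 = 3.741 in (exactly 550/147)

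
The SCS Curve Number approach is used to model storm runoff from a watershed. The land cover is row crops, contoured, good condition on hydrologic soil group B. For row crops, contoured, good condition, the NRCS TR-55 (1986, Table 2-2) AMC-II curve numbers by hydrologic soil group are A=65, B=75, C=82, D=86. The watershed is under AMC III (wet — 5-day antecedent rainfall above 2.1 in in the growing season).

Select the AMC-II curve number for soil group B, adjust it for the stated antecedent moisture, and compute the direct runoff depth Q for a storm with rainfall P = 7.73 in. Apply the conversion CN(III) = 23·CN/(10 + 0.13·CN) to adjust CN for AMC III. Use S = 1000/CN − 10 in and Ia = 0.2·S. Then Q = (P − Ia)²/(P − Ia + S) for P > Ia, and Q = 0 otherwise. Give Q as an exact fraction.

Q = 2635487569/423225300 in ≈ 6.227 in

NRCS table: row crops, contoured, good condition, soil group B → CN(II) = 75
Adjust CN=75 to AMC III: 23·75/(10 + 0.13·75) → 1725 ÷ (79/4) = 6900/79 ≈ 87.342
Retention S: 1000/CN − 10 with CN=87.342 → S = 100/69 ≈ 1.449 in
Initial abstraction Ia = S/5 = (100/69)/5 = 20/69 ≈ 0.290 in
P − Ia = 7.730 − 0.290 = 51337/6900 ≈ 7.440 in (> 0, runoff occurs)
Q: (51337/6900)² ÷ (61337/6900) = 2635487569/423225300 in (≈ 6.227 in)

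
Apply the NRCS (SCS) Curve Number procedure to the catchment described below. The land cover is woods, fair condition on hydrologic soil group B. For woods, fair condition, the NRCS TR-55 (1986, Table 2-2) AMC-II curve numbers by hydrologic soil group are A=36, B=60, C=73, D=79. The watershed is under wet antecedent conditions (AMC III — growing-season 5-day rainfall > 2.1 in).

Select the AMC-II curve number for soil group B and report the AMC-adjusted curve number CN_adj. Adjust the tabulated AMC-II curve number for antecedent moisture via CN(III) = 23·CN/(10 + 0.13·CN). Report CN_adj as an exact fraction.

NRCS table: woods, fair condition, soil group B → CN(II) = 60
CN(III) from CN(II)=60: (23·60)/(10 + 0.13·60) = 6900/89 ≈ 77.528

CN_adj = 6900/89 ≈ 77.528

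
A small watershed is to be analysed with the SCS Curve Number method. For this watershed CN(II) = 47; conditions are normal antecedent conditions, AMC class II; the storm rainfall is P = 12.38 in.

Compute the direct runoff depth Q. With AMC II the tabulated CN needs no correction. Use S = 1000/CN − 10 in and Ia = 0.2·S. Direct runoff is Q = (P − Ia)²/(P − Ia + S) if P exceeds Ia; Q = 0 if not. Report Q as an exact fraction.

Average conditions: CN = 47 (no AMC adjustment).
S = 1000/47 − 10 = 530/47 in ≈ 11.277 in
Ia = 0.2S: 0.2·11.277 = 2.255 in (exactly 106/47)
Since P=12.380 > Ia=2.255: effective rainfall P−Ia = 23793/2350 in
Runoff Q = (P−Ia)²/(P−Ia+S) = (10.125)²/(10.125+11.277) = 566106849/118188550 ≈ 4.790 in

Q = 566106849/118188550 in ≈ 4.790 in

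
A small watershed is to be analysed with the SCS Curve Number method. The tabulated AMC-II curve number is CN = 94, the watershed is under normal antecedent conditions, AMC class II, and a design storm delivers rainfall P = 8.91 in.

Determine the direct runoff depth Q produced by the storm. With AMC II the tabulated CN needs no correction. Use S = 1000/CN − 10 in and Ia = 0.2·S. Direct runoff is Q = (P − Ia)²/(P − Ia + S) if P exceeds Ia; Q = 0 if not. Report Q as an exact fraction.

Q = 567930243/69367300 in ≈ 8.187 in

AMC II — tabulated CN = 94 applies directly.
Retention S: 1000/CN − 10 with CN=94.000 → S = 30/47 ≈ 0.638 in
Ia = 0.2·(30/47) = 6/47 in ≈ 0.128 in
Excess rainfall: 8.910 − 0.128 = 8.782 in; P > Ia so Q > 0
Q: (41277/4700)² ÷ (44277/4700) = 567930243/69367300 in (≈ 8.187 in)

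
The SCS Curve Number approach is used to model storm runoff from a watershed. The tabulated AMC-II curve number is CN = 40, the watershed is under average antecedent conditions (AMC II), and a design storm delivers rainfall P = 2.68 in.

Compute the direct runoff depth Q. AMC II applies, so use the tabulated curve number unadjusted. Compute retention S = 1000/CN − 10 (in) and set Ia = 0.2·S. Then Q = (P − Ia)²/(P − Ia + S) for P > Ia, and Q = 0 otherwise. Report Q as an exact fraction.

Average conditions: CN = 40 (no AMC adjustment).
Retention S: 1000/CN − 10 with CN=40.000 → S = 15 ≈ 15.000 in
Initial abstraction Ia = S/5 = 15/5 = 3 ≈ 3.000 in
P = 2.680 ≤ Ia = 3.000 in: entire storm abstracted, Q = 0.

Q = 0 in ≈ 0.000 in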